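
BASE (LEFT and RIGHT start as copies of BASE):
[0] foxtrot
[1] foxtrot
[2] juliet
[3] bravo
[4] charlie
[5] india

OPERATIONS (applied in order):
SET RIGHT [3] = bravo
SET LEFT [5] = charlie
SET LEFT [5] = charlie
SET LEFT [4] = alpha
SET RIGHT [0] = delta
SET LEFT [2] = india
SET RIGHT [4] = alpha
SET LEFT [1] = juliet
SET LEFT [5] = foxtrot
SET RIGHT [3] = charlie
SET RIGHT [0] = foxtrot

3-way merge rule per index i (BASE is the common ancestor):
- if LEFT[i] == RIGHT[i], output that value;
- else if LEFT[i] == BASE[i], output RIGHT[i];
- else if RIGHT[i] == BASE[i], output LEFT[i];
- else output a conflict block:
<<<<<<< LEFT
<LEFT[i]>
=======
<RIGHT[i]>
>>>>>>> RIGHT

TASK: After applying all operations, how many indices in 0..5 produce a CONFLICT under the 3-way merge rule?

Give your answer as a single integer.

Answer: 0

Derivation:
Final LEFT:  [foxtrot, juliet, india, bravo, alpha, foxtrot]
Final RIGHT: [foxtrot, foxtrot, juliet, charlie, alpha, india]
i=0: L=foxtrot R=foxtrot -> agree -> foxtrot
i=1: L=juliet, R=foxtrot=BASE -> take LEFT -> juliet
i=2: L=india, R=juliet=BASE -> take LEFT -> india
i=3: L=bravo=BASE, R=charlie -> take RIGHT -> charlie
i=4: L=alpha R=alpha -> agree -> alpha
i=5: L=foxtrot, R=india=BASE -> take LEFT -> foxtrot
Conflict count: 0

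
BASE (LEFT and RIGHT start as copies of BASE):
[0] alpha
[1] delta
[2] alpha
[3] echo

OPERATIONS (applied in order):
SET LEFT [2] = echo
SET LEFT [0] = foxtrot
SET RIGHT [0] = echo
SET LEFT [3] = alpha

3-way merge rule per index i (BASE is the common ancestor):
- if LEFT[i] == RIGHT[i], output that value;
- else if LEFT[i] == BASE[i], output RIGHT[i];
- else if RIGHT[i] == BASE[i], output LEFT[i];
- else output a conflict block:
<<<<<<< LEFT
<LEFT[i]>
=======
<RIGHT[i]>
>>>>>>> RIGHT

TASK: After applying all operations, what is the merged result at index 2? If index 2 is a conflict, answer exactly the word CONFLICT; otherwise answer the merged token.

Final LEFT:  [foxtrot, delta, echo, alpha]
Final RIGHT: [echo, delta, alpha, echo]
i=0: BASE=alpha L=foxtrot R=echo all differ -> CONFLICT
i=1: L=delta R=delta -> agree -> delta
i=2: L=echo, R=alpha=BASE -> take LEFT -> echo
i=3: L=alpha, R=echo=BASE -> take LEFT -> alpha
Index 2 -> echo

Answer: echo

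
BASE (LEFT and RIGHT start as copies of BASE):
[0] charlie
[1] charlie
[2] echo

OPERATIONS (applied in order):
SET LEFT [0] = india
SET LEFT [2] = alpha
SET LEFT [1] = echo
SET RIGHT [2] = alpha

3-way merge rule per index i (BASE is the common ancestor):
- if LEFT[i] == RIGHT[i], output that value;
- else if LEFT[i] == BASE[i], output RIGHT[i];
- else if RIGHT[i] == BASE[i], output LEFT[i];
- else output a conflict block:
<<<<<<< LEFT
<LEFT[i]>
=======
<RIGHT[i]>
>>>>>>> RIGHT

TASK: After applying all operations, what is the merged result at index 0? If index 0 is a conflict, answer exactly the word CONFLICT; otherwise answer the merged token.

Answer: india

Derivation:
Final LEFT:  [india, echo, alpha]
Final RIGHT: [charlie, charlie, alpha]
i=0: L=india, R=charlie=BASE -> take LEFT -> india
i=1: L=echo, R=charlie=BASE -> take LEFT -> echo
i=2: L=alpha R=alpha -> agree -> alpha
Index 0 -> india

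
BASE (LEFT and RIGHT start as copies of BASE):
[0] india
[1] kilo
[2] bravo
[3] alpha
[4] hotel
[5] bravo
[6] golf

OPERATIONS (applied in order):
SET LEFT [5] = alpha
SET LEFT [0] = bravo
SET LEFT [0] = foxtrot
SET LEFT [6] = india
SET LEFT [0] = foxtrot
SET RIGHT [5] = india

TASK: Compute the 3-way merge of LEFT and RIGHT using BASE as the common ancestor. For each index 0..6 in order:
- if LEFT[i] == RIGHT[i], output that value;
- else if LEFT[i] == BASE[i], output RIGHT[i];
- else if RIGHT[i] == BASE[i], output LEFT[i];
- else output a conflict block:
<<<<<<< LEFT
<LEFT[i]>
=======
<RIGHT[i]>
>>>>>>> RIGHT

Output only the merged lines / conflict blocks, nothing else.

Answer: foxtrot
kilo
bravo
alpha
hotel
<<<<<<< LEFT
alpha
=======
india
>>>>>>> RIGHT
india

Derivation:
Final LEFT:  [foxtrot, kilo, bravo, alpha, hotel, alpha, india]
Final RIGHT: [india, kilo, bravo, alpha, hotel, india, golf]
i=0: L=foxtrot, R=india=BASE -> take LEFT -> foxtrot
i=1: L=kilo R=kilo -> agree -> kilo
i=2: L=bravo R=bravo -> agree -> bravo
i=3: L=alpha R=alpha -> agree -> alpha
i=4: L=hotel R=hotel -> agree -> hotel
i=5: BASE=bravo L=alpha R=india all differ -> CONFLICT
i=6: L=india, R=golf=BASE -> take LEFT -> india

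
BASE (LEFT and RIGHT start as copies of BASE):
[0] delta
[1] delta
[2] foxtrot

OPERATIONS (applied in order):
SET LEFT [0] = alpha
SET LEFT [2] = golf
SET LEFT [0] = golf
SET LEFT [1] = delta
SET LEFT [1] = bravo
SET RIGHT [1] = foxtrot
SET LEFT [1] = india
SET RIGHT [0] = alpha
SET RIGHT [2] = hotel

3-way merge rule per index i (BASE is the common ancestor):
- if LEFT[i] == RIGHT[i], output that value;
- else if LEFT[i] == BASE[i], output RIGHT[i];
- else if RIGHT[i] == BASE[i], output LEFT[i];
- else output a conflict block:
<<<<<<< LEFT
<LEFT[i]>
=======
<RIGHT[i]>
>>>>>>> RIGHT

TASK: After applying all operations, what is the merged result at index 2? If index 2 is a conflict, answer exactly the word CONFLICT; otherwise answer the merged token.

Answer: CONFLICT

Derivation:
Final LEFT:  [golf, india, golf]
Final RIGHT: [alpha, foxtrot, hotel]
i=0: BASE=delta L=golf R=alpha all differ -> CONFLICT
i=1: BASE=delta L=india R=foxtrot all differ -> CONFLICT
i=2: BASE=foxtrot L=golf R=hotel all differ -> CONFLICT
Index 2 -> CONFLICT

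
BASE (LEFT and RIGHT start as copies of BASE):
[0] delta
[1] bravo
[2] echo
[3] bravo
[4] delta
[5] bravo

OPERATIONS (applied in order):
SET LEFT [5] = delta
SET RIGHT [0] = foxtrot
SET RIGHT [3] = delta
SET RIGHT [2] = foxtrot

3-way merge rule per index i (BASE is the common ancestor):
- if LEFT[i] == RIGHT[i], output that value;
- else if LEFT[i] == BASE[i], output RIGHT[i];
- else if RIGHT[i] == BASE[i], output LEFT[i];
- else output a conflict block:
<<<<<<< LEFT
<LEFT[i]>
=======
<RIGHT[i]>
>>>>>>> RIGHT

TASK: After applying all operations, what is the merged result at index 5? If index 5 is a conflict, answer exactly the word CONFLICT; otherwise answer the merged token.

Final LEFT:  [delta, bravo, echo, bravo, delta, delta]
Final RIGHT: [foxtrot, bravo, foxtrot, delta, delta, bravo]
i=0: L=delta=BASE, R=foxtrot -> take RIGHT -> foxtrot
i=1: L=bravo R=bravo -> agree -> bravo
i=2: L=echo=BASE, R=foxtrot -> take RIGHT -> foxtrot
i=3: L=bravo=BASE, R=delta -> take RIGHT -> delta
i=4: L=delta R=delta -> agree -> delta
i=5: L=delta, R=bravo=BASE -> take LEFT -> delta
Index 5 -> delta

Answer: delta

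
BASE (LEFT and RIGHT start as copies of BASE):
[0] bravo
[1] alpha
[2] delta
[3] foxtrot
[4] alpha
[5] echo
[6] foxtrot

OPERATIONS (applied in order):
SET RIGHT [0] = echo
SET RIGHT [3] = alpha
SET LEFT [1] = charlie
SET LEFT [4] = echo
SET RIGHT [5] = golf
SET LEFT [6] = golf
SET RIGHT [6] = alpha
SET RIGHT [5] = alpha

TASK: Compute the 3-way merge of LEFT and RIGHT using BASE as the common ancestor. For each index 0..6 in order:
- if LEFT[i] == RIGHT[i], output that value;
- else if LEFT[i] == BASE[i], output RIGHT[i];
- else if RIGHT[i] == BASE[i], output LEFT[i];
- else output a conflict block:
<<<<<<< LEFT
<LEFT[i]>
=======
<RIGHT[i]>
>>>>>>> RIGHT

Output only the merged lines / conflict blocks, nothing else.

Final LEFT:  [bravo, charlie, delta, foxtrot, echo, echo, golf]
Final RIGHT: [echo, alpha, delta, alpha, alpha, alpha, alpha]
i=0: L=bravo=BASE, R=echo -> take RIGHT -> echo
i=1: L=charlie, R=alpha=BASE -> take LEFT -> charlie
i=2: L=delta R=delta -> agree -> delta
i=3: L=foxtrot=BASE, R=alpha -> take RIGHT -> alpha
i=4: L=echo, R=alpha=BASE -> take LEFT -> echo
i=5: L=echo=BASE, R=alpha -> take RIGHT -> alpha
i=6: BASE=foxtrot L=golf R=alpha all differ -> CONFLICT

Answer: echo
charlie
delta
alpha
echo
alpha
<<<<<<< LEFT
golf
=======
alpha
>>>>>>> RIGHT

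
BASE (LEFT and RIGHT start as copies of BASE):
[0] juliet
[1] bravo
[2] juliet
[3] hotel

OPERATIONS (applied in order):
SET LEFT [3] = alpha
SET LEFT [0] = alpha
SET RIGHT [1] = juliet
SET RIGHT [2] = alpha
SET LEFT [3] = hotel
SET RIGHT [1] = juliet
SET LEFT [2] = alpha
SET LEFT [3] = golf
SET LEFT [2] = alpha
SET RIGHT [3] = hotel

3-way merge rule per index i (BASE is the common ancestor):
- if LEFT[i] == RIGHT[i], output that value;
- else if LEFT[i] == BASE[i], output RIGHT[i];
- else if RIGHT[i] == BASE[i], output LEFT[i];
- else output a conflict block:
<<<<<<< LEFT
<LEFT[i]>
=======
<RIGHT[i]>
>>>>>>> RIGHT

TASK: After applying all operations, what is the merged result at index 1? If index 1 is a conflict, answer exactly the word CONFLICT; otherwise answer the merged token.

Final LEFT:  [alpha, bravo, alpha, golf]
Final RIGHT: [juliet, juliet, alpha, hotel]
i=0: L=alpha, R=juliet=BASE -> take LEFT -> alpha
i=1: L=bravo=BASE, R=juliet -> take RIGHT -> juliet
i=2: L=alpha R=alpha -> agree -> alpha
i=3: L=golf, R=hotel=BASE -> take LEFT -> golf
Index 1 -> juliet

Answer: juliet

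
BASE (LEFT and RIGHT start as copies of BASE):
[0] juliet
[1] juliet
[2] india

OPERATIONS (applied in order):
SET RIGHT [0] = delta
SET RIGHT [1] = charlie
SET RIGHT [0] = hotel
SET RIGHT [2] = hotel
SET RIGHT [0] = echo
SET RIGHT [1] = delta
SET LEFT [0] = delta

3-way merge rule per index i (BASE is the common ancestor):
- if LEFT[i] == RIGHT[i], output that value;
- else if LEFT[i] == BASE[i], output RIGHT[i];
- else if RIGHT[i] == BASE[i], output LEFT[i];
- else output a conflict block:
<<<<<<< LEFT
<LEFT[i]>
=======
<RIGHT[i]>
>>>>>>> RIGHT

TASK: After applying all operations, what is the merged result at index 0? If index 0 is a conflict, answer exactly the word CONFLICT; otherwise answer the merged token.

Final LEFT:  [delta, juliet, india]
Final RIGHT: [echo, delta, hotel]
i=0: BASE=juliet L=delta R=echo all differ -> CONFLICT
i=1: L=juliet=BASE, R=delta -> take RIGHT -> delta
i=2: L=india=BASE, R=hotel -> take RIGHT -> hotel
Index 0 -> CONFLICT

Answer: CONFLICT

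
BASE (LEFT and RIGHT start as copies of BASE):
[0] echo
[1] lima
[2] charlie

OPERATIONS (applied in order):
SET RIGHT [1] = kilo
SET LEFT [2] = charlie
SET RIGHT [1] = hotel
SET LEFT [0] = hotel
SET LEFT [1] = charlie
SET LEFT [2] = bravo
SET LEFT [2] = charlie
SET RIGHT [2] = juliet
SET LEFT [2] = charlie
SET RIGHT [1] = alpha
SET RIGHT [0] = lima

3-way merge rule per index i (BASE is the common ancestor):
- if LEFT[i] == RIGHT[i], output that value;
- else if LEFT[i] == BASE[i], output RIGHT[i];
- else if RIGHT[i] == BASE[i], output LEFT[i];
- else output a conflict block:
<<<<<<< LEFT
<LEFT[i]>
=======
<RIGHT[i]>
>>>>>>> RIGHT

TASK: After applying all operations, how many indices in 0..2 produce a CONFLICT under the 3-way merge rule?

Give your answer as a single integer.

Answer: 2

Derivation:
Final LEFT:  [hotel, charlie, charlie]
Final RIGHT: [lima, alpha, juliet]
i=0: BASE=echo L=hotel R=lima all differ -> CONFLICT
i=1: BASE=lima L=charlie R=alpha all differ -> CONFLICT
i=2: L=charlie=BASE, R=juliet -> take RIGHT -> juliet
Conflict count: 2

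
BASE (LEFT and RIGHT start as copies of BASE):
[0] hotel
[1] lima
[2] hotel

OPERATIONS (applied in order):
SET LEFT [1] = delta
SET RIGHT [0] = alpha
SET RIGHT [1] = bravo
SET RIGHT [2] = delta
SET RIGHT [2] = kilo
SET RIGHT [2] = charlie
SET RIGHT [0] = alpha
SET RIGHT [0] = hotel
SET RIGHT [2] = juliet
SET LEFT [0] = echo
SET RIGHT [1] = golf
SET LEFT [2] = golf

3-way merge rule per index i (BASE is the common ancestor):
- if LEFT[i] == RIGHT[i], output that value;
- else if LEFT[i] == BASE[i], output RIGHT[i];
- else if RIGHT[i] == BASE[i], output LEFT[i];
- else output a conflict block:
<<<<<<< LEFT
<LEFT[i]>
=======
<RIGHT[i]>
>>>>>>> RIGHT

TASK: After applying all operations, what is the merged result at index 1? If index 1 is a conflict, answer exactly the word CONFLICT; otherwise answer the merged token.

Final LEFT:  [echo, delta, golf]
Final RIGHT: [hotel, golf, juliet]
i=0: L=echo, R=hotel=BASE -> take LEFT -> echo
i=1: BASE=lima L=delta R=golf all differ -> CONFLICT
i=2: BASE=hotel L=golf R=juliet all differ -> CONFLICT
Index 1 -> CONFLICT

Answer: CONFLICT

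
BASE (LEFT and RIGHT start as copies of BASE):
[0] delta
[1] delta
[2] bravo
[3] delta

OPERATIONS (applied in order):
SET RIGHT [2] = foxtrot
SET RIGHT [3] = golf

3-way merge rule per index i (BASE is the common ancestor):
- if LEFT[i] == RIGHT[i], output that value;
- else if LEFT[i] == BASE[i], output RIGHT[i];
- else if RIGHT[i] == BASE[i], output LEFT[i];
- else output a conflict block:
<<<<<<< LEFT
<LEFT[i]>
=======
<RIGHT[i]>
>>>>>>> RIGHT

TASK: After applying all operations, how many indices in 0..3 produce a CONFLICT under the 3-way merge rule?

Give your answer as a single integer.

Answer: 0

Derivation:
Final LEFT:  [delta, delta, bravo, delta]
Final RIGHT: [delta, delta, foxtrot, golf]
i=0: L=delta R=delta -> agree -> delta
i=1: L=delta R=delta -> agree -> delta
i=2: L=bravo=BASE, R=foxtrot -> take RIGHT -> foxtrot
i=3: L=delta=BASE, R=golf -> take RIGHT -> golf
Conflict count: 0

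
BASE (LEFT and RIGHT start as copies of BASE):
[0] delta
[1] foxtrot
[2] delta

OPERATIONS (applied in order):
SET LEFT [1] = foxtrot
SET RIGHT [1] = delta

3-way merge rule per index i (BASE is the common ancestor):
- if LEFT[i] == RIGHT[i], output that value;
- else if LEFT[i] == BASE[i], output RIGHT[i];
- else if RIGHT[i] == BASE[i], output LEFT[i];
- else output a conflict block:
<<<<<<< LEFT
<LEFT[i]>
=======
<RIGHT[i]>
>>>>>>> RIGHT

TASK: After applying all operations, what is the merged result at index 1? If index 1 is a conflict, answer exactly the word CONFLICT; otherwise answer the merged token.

Answer: delta

Derivation:
Final LEFT:  [delta, foxtrot, delta]
Final RIGHT: [delta, delta, delta]
i=0: L=delta R=delta -> agree -> delta
i=1: L=foxtrot=BASE, R=delta -> take RIGHT -> delta
i=2: L=delta R=delta -> agree -> delta
Index 1 -> delta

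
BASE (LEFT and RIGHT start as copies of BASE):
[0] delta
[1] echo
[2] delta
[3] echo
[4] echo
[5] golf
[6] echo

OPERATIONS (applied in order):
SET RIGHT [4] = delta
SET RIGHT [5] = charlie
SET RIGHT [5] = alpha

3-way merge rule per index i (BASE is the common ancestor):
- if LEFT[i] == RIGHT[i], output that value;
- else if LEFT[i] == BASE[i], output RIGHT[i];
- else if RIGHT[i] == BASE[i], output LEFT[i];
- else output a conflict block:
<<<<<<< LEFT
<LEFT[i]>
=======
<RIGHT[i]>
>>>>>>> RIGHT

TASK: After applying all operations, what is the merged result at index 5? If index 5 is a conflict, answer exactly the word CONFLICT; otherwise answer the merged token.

Final LEFT:  [delta, echo, delta, echo, echo, golf, echo]
Final RIGHT: [delta, echo, delta, echo, delta, alpha, echo]
i=0: L=delta R=delta -> agree -> delta
i=1: L=echo R=echo -> agree -> echo
i=2: L=delta R=delta -> agree -> delta
i=3: L=echo R=echo -> agree -> echo
i=4: L=echo=BASE, R=delta -> take RIGHT -> delta
i=5: L=golf=BASE, R=alpha -> take RIGHT -> alpha
i=6: L=echo R=echo -> agree -> echo
Index 5 -> alpha

Answer: alpha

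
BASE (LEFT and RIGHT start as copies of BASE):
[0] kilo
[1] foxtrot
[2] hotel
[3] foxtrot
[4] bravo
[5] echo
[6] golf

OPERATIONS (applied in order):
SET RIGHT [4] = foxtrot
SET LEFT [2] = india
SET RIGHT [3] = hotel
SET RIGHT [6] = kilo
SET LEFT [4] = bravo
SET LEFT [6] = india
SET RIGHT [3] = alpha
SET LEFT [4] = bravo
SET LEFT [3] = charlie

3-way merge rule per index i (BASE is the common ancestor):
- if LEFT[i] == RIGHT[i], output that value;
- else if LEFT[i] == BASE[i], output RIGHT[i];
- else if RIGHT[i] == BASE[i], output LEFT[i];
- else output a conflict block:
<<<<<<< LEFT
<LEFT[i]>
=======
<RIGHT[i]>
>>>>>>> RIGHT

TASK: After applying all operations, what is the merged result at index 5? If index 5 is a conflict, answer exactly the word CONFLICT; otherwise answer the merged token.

Answer: echo

Derivation:
Final LEFT:  [kilo, foxtrot, india, charlie, bravo, echo, india]
Final RIGHT: [kilo, foxtrot, hotel, alpha, foxtrot, echo, kilo]
i=0: L=kilo R=kilo -> agree -> kilo
i=1: L=foxtrot R=foxtrot -> agree -> foxtrot
i=2: L=india, R=hotel=BASE -> take LEFT -> india
i=3: BASE=foxtrot L=charlie R=alpha all differ -> CONFLICT
i=4: L=bravo=BASE, R=foxtrot -> take RIGHT -> foxtrot
i=5: L=echo R=echo -> agree -> echo
i=6: BASE=golf L=india R=kilo all differ -> CONFLICT
Index 5 -> echo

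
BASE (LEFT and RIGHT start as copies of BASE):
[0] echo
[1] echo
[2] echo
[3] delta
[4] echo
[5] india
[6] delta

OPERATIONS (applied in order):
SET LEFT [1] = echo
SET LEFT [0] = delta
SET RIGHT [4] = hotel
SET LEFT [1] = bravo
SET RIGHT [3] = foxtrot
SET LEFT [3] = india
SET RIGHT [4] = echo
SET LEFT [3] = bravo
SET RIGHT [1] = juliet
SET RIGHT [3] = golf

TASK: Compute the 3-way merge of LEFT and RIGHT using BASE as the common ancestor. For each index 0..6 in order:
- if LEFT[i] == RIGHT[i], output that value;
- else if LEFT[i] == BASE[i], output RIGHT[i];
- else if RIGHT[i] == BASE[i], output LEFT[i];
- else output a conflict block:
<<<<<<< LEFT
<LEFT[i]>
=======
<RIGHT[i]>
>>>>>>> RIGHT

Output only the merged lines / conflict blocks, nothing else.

Answer: delta
<<<<<<< LEFT
bravo
=======
juliet
>>>>>>> RIGHT
echo
<<<<<<< LEFT
bravo
=======
golf
>>>>>>> RIGHT
echo
india
delta

Derivation:
Final LEFT:  [delta, bravo, echo, bravo, echo, india, delta]
Final RIGHT: [echo, juliet, echo, golf, echo, india, delta]
i=0: L=delta, R=echo=BASE -> take LEFT -> delta
i=1: BASE=echo L=bravo R=juliet all differ -> CONFLICT
i=2: L=echo R=echo -> agree -> echo
i=3: BASE=delta L=bravo R=golf all differ -> CONFLICT
i=4: L=echo R=echo -> agree -> echo
i=5: L=india R=india -> agree -> india
i=6: L=delta R=delta -> agree -> delta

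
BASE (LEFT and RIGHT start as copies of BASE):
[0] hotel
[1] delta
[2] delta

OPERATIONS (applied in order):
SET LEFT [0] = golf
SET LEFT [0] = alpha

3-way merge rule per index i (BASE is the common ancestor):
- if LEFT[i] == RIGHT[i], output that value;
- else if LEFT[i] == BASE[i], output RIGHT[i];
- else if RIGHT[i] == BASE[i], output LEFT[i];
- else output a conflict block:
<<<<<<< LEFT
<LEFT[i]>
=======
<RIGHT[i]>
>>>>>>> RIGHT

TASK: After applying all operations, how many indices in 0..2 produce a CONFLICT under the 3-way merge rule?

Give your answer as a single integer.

Answer: 0

Derivation:
Final LEFT:  [alpha, delta, delta]
Final RIGHT: [hotel, delta, delta]
i=0: L=alpha, R=hotel=BASE -> take LEFT -> alpha
i=1: L=delta R=delta -> agree -> delta
i=2: L=delta R=delta -> agree -> delta
Conflict count: 0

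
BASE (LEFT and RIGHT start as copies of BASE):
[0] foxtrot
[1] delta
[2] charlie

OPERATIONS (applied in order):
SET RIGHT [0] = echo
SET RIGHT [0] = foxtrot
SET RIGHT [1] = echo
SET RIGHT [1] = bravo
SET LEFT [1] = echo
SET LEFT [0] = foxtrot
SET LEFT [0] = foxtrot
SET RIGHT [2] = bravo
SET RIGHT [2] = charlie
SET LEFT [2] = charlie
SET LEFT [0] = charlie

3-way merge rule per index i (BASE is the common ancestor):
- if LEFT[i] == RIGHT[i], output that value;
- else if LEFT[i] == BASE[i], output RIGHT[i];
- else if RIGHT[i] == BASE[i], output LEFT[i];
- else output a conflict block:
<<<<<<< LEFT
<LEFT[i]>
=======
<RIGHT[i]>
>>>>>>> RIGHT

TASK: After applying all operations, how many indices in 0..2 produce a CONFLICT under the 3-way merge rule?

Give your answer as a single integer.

Answer: 1

Derivation:
Final LEFT:  [charlie, echo, charlie]
Final RIGHT: [foxtrot, bravo, charlie]
i=0: L=charlie, R=foxtrot=BASE -> take LEFT -> charlie
i=1: BASE=delta L=echo R=bravo all differ -> CONFLICT
i=2: L=charlie R=charlie -> agree -> charlie
Conflict count: 1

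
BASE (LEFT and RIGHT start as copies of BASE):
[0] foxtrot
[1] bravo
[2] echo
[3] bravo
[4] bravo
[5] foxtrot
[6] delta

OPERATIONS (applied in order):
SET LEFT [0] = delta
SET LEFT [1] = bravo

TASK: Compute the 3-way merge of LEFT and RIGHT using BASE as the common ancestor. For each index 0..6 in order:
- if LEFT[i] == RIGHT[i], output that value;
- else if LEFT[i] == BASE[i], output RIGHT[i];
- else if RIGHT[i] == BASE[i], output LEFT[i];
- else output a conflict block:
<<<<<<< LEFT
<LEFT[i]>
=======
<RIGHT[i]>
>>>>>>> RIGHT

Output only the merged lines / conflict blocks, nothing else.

Answer: delta
bravo
echo
bravo
bravo
foxtrot
delta

Derivation:
Final LEFT:  [delta, bravo, echo, bravo, bravo, foxtrot, delta]
Final RIGHT: [foxtrot, bravo, echo, bravo, bravo, foxtrot, delta]
i=0: L=delta, R=foxtrot=BASE -> take LEFT -> delta
i=1: L=bravo R=bravo -> agree -> bravo
i=2: L=echo R=echo -> agree -> echo
i=3: L=bravo R=bravo -> agree -> bravo
i=4: L=bravo R=bravo -> agree -> bravo
i=5: L=foxtrot R=foxtrot -> agree -> foxtrot
i=6: L=delta R=delta -> agree -> delta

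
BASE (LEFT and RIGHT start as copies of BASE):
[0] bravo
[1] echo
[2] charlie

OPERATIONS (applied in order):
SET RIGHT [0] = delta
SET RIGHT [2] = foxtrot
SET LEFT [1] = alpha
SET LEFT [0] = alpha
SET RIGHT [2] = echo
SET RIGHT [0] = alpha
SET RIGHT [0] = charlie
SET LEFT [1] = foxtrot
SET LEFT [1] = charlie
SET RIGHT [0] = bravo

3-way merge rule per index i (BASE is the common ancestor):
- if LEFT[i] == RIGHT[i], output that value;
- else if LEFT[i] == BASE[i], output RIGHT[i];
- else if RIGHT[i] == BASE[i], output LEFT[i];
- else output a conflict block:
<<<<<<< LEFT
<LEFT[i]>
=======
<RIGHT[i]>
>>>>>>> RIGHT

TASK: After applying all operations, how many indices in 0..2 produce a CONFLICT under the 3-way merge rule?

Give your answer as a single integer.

Answer: 0

Derivation:
Final LEFT:  [alpha, charlie, charlie]
Final RIGHT: [bravo, echo, echo]
i=0: L=alpha, R=bravo=BASE -> take LEFT -> alpha
i=1: L=charlie, R=echo=BASE -> take LEFT -> charlie
i=2: L=charlie=BASE, R=echo -> take RIGHT -> echo
Conflict count: 0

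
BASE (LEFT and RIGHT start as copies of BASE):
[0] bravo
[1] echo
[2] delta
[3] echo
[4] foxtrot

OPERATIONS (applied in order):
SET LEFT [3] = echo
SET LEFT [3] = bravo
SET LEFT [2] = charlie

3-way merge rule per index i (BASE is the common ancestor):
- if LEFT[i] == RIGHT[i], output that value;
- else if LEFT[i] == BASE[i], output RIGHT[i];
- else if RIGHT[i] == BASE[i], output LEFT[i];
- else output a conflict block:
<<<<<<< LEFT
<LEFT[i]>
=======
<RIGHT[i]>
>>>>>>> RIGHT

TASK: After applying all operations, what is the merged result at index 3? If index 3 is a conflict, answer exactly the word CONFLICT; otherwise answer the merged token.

Answer: bravo

Derivation:
Final LEFT:  [bravo, echo, charlie, bravo, foxtrot]
Final RIGHT: [bravo, echo, delta, echo, foxtrot]
i=0: L=bravo R=bravo -> agree -> bravo
i=1: L=echo R=echo -> agree -> echo
i=2: L=charlie, R=delta=BASE -> take LEFT -> charlie
i=3: L=bravo, R=echo=BASE -> take LEFT -> bravo
i=4: L=foxtrot R=foxtrot -> agree -> foxtrot
Index 3 -> bravo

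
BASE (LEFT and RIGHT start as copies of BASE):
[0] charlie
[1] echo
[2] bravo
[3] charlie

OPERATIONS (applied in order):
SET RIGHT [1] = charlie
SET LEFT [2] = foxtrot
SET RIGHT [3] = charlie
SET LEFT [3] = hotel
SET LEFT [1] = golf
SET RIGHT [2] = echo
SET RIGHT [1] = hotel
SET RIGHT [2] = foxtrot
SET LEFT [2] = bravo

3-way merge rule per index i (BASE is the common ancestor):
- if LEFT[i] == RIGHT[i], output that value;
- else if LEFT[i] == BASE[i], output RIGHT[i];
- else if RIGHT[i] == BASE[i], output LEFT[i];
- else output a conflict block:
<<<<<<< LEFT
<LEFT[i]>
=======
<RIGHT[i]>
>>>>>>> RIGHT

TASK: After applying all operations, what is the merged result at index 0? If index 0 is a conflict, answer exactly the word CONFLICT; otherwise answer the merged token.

Final LEFT:  [charlie, golf, bravo, hotel]
Final RIGHT: [charlie, hotel, foxtrot, charlie]
i=0: L=charlie R=charlie -> agree -> charlie
i=1: BASE=echo L=golf R=hotel all differ -> CONFLICT
i=2: L=bravo=BASE, R=foxtrot -> take RIGHT -> foxtrot
i=3: L=hotel, R=charlie=BASE -> take LEFT -> hotel
Index 0 -> charlie

Answer: charlie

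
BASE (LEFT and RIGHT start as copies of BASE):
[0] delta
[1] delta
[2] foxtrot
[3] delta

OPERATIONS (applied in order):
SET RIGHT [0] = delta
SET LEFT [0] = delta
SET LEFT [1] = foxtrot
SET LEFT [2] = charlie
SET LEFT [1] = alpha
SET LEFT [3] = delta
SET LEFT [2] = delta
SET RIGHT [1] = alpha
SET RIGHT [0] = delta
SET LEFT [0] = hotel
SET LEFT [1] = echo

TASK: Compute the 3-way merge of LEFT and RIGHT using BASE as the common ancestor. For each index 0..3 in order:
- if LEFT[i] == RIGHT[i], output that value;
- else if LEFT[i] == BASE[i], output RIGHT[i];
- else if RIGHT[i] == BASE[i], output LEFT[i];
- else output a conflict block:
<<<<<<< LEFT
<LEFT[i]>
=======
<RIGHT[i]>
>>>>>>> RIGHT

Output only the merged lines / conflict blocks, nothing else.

Answer: hotel
<<<<<<< LEFT
echo
=======
alpha
>>>>>>> RIGHT
delta
delta

Derivation:
Final LEFT:  [hotel, echo, delta, delta]
Final RIGHT: [delta, alpha, foxtrot, delta]
i=0: L=hotel, R=delta=BASE -> take LEFT -> hotel
i=1: BASE=delta L=echo R=alpha all differ -> CONFLICT
i=2: L=delta, R=foxtrot=BASE -> take LEFT -> delta
i=3: L=delta R=delta -> agree -> delta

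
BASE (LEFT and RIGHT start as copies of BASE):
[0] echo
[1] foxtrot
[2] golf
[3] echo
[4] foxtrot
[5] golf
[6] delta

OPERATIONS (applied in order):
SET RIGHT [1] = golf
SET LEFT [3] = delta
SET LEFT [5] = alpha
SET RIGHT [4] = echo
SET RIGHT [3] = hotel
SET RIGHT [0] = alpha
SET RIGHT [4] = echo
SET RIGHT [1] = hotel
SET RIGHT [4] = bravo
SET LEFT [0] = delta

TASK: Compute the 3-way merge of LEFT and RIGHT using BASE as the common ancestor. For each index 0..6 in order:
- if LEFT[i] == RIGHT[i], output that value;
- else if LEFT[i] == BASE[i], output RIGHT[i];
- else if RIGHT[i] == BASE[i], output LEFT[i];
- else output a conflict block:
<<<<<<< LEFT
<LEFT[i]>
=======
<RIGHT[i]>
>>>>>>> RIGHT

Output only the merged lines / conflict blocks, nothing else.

Final LEFT:  [delta, foxtrot, golf, delta, foxtrot, alpha, delta]
Final RIGHT: [alpha, hotel, golf, hotel, bravo, golf, delta]
i=0: BASE=echo L=delta R=alpha all differ -> CONFLICT
i=1: L=foxtrot=BASE, R=hotel -> take RIGHT -> hotel
i=2: L=golf R=golf -> agree -> golf
i=3: BASE=echo L=delta R=hotel all differ -> CONFLICT
i=4: L=foxtrot=BASE, R=bravo -> take RIGHT -> bravo
i=5: L=alpha, R=golf=BASE -> take LEFT -> alpha
i=6: L=delta R=delta -> agree -> delta

Answer: <<<<<<< LEFT
delta
=======
alpha
>>>>>>> RIGHT
hotel
golf
<<<<<<< LEFT
delta
=======
hotel
>>>>>>> RIGHT
bravo
alpha
delta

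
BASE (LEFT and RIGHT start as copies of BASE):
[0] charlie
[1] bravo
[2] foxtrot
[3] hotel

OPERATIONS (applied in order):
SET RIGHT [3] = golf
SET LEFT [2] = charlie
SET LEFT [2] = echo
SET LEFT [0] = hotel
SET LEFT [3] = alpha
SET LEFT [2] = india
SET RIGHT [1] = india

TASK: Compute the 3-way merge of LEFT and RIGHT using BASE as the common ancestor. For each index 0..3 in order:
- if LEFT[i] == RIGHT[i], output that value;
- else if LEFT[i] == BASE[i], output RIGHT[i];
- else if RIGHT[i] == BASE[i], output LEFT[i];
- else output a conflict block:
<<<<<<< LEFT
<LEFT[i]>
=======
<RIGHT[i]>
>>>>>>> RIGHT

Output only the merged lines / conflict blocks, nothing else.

Answer: hotel
india
india
<<<<<<< LEFT
alpha
=======
golf
>>>>>>> RIGHT

Derivation:
Final LEFT:  [hotel, bravo, india, alpha]
Final RIGHT: [charlie, india, foxtrot, golf]
i=0: L=hotel, R=charlie=BASE -> take LEFT -> hotel
i=1: L=bravo=BASE, R=india -> take RIGHT -> india
i=2: L=india, R=foxtrot=BASE -> take LEFT -> india
i=3: BASE=hotel L=alpha R=golf all differ -> CONFLICT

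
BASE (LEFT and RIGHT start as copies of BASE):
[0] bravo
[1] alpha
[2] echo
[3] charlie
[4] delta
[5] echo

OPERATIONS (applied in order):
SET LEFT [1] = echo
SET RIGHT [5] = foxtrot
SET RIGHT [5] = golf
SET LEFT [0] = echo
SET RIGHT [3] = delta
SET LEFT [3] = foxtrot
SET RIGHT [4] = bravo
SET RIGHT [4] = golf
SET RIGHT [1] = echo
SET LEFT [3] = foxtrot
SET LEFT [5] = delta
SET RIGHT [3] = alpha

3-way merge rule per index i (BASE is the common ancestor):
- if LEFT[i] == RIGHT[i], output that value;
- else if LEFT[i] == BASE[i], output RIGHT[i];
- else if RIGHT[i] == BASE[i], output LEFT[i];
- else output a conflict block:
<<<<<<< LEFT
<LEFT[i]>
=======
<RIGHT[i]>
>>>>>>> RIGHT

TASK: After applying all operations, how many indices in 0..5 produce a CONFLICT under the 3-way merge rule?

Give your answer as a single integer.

Answer: 2

Derivation:
Final LEFT:  [echo, echo, echo, foxtrot, delta, delta]
Final RIGHT: [bravo, echo, echo, alpha, golf, golf]
i=0: L=echo, R=bravo=BASE -> take LEFT -> echo
i=1: L=echo R=echo -> agree -> echo
i=2: L=echo R=echo -> agree -> echo
i=3: BASE=charlie L=foxtrot R=alpha all differ -> CONFLICT
i=4: L=delta=BASE, R=golf -> take RIGHT -> golf
i=5: BASE=echo L=delta R=golf all differ -> CONFLICT
Conflict count: 2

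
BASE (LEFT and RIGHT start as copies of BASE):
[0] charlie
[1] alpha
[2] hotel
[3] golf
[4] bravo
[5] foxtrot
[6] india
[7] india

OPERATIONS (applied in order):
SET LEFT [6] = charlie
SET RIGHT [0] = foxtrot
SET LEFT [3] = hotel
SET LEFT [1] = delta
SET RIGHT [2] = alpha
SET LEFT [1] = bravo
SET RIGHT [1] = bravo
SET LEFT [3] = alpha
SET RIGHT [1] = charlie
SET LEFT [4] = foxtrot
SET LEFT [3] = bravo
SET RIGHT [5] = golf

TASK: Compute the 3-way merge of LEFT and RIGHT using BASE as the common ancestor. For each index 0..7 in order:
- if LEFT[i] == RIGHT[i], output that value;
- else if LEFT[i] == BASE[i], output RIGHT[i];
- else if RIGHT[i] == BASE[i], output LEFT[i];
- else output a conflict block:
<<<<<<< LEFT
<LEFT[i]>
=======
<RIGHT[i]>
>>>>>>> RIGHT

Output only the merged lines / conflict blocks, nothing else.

Final LEFT:  [charlie, bravo, hotel, bravo, foxtrot, foxtrot, charlie, india]
Final RIGHT: [foxtrot, charlie, alpha, golf, bravo, golf, india, india]
i=0: L=charlie=BASE, R=foxtrot -> take RIGHT -> foxtrot
i=1: BASE=alpha L=bravo R=charlie all differ -> CONFLICT
i=2: L=hotel=BASE, R=alpha -> take RIGHT -> alpha
i=3: L=bravo, R=golf=BASE -> take LEFT -> bravo
i=4: L=foxtrot, R=bravo=BASE -> take LEFT -> foxtrot
i=5: L=foxtrot=BASE, R=golf -> take RIGHT -> golf
i=6: L=charlie, R=india=BASE -> take LEFT -> charlie
i=7: L=india R=india -> agree -> india

Answer: foxtrot
<<<<<<< LEFT
bravo
=======
charlie
>>>>>>> RIGHT
alpha
bravo
foxtrot
golf
charlie
india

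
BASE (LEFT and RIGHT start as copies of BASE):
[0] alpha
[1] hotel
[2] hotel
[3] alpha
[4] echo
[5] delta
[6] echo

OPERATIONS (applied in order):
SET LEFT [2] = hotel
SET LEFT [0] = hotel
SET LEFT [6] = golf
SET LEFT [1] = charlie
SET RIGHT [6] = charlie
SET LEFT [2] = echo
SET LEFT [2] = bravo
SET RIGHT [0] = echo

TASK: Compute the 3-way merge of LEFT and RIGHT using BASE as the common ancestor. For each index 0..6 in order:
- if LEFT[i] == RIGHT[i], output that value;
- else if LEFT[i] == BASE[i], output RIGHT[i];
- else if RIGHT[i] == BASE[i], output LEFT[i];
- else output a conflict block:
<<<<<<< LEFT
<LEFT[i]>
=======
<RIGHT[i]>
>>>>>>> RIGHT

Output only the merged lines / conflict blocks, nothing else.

Final LEFT:  [hotel, charlie, bravo, alpha, echo, delta, golf]
Final RIGHT: [echo, hotel, hotel, alpha, echo, delta, charlie]
i=0: BASE=alpha L=hotel R=echo all differ -> CONFLICT
i=1: L=charlie, R=hotel=BASE -> take LEFT -> charlie
i=2: L=bravo, R=hotel=BASE -> take LEFT -> bravo
i=3: L=alpha R=alpha -> agree -> alpha
i=4: L=echo R=echo -> agree -> echo
i=5: L=delta R=delta -> agree -> delta
i=6: BASE=echo L=golf R=charlie all differ -> CONFLICT

Answer: <<<<<<< LEFT
hotel
=======
echo
>>>>>>> RIGHT
charlie
bravo
alpha
echo
delta
<<<<<<< LEFT
golf
=======
charlie
>>>>>>> RIGHT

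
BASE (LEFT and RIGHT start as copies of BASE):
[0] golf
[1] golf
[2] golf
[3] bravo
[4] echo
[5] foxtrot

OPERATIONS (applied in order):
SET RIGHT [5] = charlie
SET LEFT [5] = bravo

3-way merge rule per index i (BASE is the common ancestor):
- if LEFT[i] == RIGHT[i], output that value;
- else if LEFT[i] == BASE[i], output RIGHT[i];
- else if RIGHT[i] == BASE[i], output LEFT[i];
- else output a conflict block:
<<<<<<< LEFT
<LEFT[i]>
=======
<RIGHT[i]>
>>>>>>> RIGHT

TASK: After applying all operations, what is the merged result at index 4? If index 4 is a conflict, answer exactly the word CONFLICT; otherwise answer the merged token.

Final LEFT:  [golf, golf, golf, bravo, echo, bravo]
Final RIGHT: [golf, golf, golf, bravo, echo, charlie]
i=0: L=golf R=golf -> agree -> golf
i=1: L=golf R=golf -> agree -> golf
i=2: L=golf R=golf -> agree -> golf
i=3: L=bravo R=bravo -> agree -> bravo
i=4: L=echo R=echo -> agree -> echo
i=5: BASE=foxtrot L=bravo R=charlie all differ -> CONFLICT
Index 4 -> echo

Answer: echo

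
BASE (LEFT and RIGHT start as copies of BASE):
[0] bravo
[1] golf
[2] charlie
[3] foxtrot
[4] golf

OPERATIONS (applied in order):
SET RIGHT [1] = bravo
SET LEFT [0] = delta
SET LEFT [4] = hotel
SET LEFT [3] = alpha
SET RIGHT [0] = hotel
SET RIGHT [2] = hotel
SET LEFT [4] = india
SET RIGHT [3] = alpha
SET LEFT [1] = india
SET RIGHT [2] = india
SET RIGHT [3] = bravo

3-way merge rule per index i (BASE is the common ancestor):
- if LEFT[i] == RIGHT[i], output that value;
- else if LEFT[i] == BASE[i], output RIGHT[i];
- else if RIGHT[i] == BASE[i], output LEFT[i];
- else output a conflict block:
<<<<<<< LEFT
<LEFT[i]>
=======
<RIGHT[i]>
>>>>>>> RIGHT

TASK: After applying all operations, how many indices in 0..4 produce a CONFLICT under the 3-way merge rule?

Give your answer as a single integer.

Answer: 3

Derivation:
Final LEFT:  [delta, india, charlie, alpha, india]
Final RIGHT: [hotel, bravo, india, bravo, golf]
i=0: BASE=bravo L=delta R=hotel all differ -> CONFLICT
i=1: BASE=golf L=india R=bravo all differ -> CONFLICT
i=2: L=charlie=BASE, R=india -> take RIGHT -> india
i=3: BASE=foxtrot L=alpha R=bravo all differ -> CONFLICT
i=4: L=india, R=golf=BASE -> take LEFT -> india
Conflict count: 3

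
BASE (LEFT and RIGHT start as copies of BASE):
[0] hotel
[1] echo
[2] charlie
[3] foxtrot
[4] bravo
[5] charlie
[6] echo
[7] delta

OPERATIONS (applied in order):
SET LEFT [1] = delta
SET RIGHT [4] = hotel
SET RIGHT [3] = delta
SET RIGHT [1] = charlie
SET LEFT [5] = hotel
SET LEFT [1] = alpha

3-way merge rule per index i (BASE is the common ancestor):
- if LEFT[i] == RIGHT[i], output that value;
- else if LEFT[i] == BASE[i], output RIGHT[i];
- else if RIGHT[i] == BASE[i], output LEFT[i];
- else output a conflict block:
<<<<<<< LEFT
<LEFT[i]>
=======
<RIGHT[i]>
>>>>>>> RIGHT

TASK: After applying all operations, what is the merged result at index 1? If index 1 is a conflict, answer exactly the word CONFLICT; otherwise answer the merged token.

Final LEFT:  [hotel, alpha, charlie, foxtrot, bravo, hotel, echo, delta]
Final RIGHT: [hotel, charlie, charlie, delta, hotel, charlie, echo, delta]
i=0: L=hotel R=hotel -> agree -> hotel
i=1: BASE=echo L=alpha R=charlie all differ -> CONFLICT
i=2: L=charlie R=charlie -> agree -> charlie
i=3: L=foxtrot=BASE, R=delta -> take RIGHT -> delta
i=4: L=bravo=BASE, R=hotel -> take RIGHT -> hotel
i=5: L=hotel, R=charlie=BASE -> take LEFT -> hotel
i=6: L=echo R=echo -> agree -> echo
i=7: L=delta R=delta -> agree -> delta
Index 1 -> CONFLICT

Answer: CONFLICT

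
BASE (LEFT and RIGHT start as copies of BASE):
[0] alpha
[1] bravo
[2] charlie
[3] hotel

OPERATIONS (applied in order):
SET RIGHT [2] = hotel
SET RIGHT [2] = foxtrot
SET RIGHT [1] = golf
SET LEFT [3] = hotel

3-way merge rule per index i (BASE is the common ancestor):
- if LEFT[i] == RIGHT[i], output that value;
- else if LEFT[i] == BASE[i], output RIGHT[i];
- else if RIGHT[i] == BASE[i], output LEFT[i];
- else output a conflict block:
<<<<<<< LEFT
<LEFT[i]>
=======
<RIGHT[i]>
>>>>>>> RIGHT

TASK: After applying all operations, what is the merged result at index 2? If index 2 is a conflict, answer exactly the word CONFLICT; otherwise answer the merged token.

Final LEFT:  [alpha, bravo, charlie, hotel]
Final RIGHT: [alpha, golf, foxtrot, hotel]
i=0: L=alpha R=alpha -> agree -> alpha
i=1: L=bravo=BASE, R=golf -> take RIGHT -> golf
i=2: L=charlie=BASE, R=foxtrot -> take RIGHT -> foxtrot
i=3: L=hotel R=hotel -> agree -> hotel
Index 2 -> foxtrot

Answer: foxtrot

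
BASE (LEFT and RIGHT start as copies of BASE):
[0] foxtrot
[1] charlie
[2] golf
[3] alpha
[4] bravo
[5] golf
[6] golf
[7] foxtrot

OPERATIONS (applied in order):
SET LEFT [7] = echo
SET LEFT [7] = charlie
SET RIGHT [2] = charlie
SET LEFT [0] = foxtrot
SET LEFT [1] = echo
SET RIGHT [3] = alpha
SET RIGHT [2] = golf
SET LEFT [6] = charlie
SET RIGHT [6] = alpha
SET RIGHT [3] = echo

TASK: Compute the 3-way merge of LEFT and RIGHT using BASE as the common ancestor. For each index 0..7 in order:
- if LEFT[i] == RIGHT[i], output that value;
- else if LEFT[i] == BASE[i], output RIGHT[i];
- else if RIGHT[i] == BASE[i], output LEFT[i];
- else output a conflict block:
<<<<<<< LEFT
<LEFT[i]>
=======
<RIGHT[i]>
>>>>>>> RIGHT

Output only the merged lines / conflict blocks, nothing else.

Final LEFT:  [foxtrot, echo, golf, alpha, bravo, golf, charlie, charlie]
Final RIGHT: [foxtrot, charlie, golf, echo, bravo, golf, alpha, foxtrot]
i=0: L=foxtrot R=foxtrot -> agree -> foxtrot
i=1: L=echo, R=charlie=BASE -> take LEFT -> echo
i=2: L=golf R=golf -> agree -> golf
i=3: L=alpha=BASE, R=echo -> take RIGHT -> echo
i=4: L=bravo R=bravo -> agree -> bravo
i=5: L=golf R=golf -> agree -> golf
i=6: BASE=golf L=charlie R=alpha all differ -> CONFLICT
i=7: L=charlie, R=foxtrot=BASE -> take LEFT -> charlie

Answer: foxtrot
echo
golf
echo
bravo
golf
<<<<<<< LEFT
charlie
=======
alpha
>>>>>>> RIGHT
charlie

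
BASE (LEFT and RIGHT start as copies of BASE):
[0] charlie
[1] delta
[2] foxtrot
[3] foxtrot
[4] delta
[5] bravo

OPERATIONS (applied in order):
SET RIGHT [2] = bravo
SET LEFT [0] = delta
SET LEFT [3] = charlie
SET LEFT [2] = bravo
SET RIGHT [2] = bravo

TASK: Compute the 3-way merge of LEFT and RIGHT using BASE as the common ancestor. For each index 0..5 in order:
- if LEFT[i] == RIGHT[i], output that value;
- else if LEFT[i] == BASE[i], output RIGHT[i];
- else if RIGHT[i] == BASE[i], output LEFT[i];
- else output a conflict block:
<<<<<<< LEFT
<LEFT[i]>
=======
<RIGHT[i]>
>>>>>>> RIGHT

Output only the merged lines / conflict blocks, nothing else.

Final LEFT:  [delta, delta, bravo, charlie, delta, bravo]
Final RIGHT: [charlie, delta, bravo, foxtrot, delta, bravo]
i=0: L=delta, R=charlie=BASE -> take LEFT -> delta
i=1: L=delta R=delta -> agree -> delta
i=2: L=bravo R=bravo -> agree -> bravo
i=3: L=charlie, R=foxtrot=BASE -> take LEFT -> charlie
i=4: L=delta R=delta -> agree -> delta
i=5: L=bravo R=bravo -> agree -> bravo

Answer: delta
delta
bravo
charlie
delta
bravo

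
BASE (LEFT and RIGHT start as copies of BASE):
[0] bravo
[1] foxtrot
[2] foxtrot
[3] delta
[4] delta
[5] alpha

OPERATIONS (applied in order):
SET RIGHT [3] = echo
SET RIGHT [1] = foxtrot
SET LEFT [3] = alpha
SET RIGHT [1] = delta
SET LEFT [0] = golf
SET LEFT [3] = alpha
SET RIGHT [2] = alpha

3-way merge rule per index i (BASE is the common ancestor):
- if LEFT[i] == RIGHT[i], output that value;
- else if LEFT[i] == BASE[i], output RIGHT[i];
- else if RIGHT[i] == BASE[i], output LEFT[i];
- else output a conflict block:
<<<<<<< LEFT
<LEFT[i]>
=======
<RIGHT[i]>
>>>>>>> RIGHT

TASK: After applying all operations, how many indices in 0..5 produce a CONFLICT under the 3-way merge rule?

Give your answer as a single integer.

Final LEFT:  [golf, foxtrot, foxtrot, alpha, delta, alpha]
Final RIGHT: [bravo, delta, alpha, echo, delta, alpha]
i=0: L=golf, R=bravo=BASE -> take LEFT -> golf
i=1: L=foxtrot=BASE, R=delta -> take RIGHT -> delta
i=2: L=foxtrot=BASE, R=alpha -> take RIGHT -> alpha
i=3: BASE=delta L=alpha R=echo all differ -> CONFLICT
i=4: L=delta R=delta -> agree -> delta
i=5: L=alpha R=alpha -> agree -> alpha
Conflict count: 1

Answer: 1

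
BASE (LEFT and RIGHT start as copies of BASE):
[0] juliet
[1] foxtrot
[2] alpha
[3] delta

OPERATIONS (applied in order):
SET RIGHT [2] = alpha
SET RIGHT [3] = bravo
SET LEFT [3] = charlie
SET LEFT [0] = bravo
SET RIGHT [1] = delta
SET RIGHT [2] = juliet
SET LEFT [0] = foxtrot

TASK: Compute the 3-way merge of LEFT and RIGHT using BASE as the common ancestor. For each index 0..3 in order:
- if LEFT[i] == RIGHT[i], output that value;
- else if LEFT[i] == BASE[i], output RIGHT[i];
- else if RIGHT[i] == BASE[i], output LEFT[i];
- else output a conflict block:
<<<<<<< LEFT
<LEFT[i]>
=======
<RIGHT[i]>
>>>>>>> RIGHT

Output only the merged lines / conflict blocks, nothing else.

Answer: foxtrot
delta
juliet
<<<<<<< LEFT
charlie
=======
bravo
>>>>>>> RIGHT

Derivation:
Final LEFT:  [foxtrot, foxtrot, alpha, charlie]
Final RIGHT: [juliet, delta, juliet, bravo]
i=0: L=foxtrot, R=juliet=BASE -> take LEFT -> foxtrot
i=1: L=foxtrot=BASE, R=delta -> take RIGHT -> delta
i=2: L=alpha=BASE, R=juliet -> take RIGHT -> juliet
i=3: BASE=delta L=charlie R=bravo all differ -> CONFLICT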